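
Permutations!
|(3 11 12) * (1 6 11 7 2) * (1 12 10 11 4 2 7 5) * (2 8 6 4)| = |(1 4 8 6 2 12 3 5)(10 11)| = 8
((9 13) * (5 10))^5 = (5 10)(9 13) = [0, 1, 2, 3, 4, 10, 6, 7, 8, 13, 5, 11, 12, 9]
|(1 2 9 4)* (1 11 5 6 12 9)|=6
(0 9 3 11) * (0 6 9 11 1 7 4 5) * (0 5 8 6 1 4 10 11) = [0, 7, 2, 4, 8, 5, 9, 10, 6, 3, 11, 1] = (1 7 10 11)(3 4 8 6 9)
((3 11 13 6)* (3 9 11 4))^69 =(3 4)(6 9 11 13) =[0, 1, 2, 4, 3, 5, 9, 7, 8, 11, 10, 13, 12, 6]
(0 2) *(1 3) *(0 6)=(0 2 6)(1 3)=[2, 3, 6, 1, 4, 5, 0]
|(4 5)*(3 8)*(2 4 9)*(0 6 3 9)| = |(0 6 3 8 9 2 4 5)| = 8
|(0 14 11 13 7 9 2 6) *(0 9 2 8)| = |(0 14 11 13 7 2 6 9 8)| = 9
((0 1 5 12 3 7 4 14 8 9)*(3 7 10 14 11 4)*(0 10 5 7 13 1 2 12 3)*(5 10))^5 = (0 7 1 13 12 2)(3 5 9 8 14 10)(4 11) = [7, 13, 0, 5, 11, 9, 6, 1, 14, 8, 3, 4, 2, 12, 10]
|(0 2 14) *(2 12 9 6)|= 6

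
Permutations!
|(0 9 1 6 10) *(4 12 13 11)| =|(0 9 1 6 10)(4 12 13 11)| =20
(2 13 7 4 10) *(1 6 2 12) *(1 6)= (2 13 7 4 10 12 6)= [0, 1, 13, 3, 10, 5, 2, 4, 8, 9, 12, 11, 6, 7]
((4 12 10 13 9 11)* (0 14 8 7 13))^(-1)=(0 10 12 4 11 9 13 7 8 14)=[10, 1, 2, 3, 11, 5, 6, 8, 14, 13, 12, 9, 4, 7, 0]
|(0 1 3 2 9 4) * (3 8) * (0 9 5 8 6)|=|(0 1 6)(2 5 8 3)(4 9)|=12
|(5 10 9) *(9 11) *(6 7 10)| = |(5 6 7 10 11 9)| = 6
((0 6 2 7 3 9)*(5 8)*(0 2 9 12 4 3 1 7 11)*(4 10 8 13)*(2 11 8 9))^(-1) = (0 11 9 10 12 3 4 13 5 8 2 6)(1 7) = [11, 7, 6, 4, 13, 8, 0, 1, 2, 10, 12, 9, 3, 5]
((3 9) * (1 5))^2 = [0, 1, 2, 3, 4, 5, 6, 7, 8, 9] = (9)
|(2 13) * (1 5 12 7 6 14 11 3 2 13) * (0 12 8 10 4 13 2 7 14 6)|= 42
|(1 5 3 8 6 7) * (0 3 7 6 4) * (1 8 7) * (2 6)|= 10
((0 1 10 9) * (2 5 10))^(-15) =(0 5)(1 10)(2 9) =[5, 10, 9, 3, 4, 0, 6, 7, 8, 2, 1]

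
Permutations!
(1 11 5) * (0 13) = [13, 11, 2, 3, 4, 1, 6, 7, 8, 9, 10, 5, 12, 0] = (0 13)(1 11 5)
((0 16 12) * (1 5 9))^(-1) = (0 12 16)(1 9 5) = [12, 9, 2, 3, 4, 1, 6, 7, 8, 5, 10, 11, 16, 13, 14, 15, 0]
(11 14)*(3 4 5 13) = (3 4 5 13)(11 14) = [0, 1, 2, 4, 5, 13, 6, 7, 8, 9, 10, 14, 12, 3, 11]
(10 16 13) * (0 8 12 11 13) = [8, 1, 2, 3, 4, 5, 6, 7, 12, 9, 16, 13, 11, 10, 14, 15, 0] = (0 8 12 11 13 10 16)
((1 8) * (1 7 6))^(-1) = [0, 6, 2, 3, 4, 5, 7, 8, 1] = (1 6 7 8)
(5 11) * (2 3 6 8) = [0, 1, 3, 6, 4, 11, 8, 7, 2, 9, 10, 5] = (2 3 6 8)(5 11)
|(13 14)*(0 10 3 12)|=|(0 10 3 12)(13 14)|=4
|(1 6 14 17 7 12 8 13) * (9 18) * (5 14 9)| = 11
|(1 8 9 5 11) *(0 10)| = 10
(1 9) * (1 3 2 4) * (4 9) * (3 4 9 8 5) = (1 9 4)(2 8 5 3) = [0, 9, 8, 2, 1, 3, 6, 7, 5, 4]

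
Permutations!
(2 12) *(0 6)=(0 6)(2 12)=[6, 1, 12, 3, 4, 5, 0, 7, 8, 9, 10, 11, 2]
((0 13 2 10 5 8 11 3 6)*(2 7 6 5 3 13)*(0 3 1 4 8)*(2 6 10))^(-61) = (0 5 3 6)(1 8 13 10 4 11 7) = [5, 8, 2, 6, 11, 3, 0, 1, 13, 9, 4, 7, 12, 10]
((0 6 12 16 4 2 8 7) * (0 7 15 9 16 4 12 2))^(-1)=(0 4 12 16 9 15 8 2 6)=[4, 1, 6, 3, 12, 5, 0, 7, 2, 15, 10, 11, 16, 13, 14, 8, 9]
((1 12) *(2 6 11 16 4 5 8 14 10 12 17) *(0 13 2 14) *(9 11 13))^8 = (0 9 11 16 4 5 8)(1 10 17 12 14)(2 13 6) = [9, 10, 13, 3, 5, 8, 2, 7, 0, 11, 17, 16, 14, 6, 1, 15, 4, 12]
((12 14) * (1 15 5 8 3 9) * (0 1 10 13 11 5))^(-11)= (0 1 15)(3 13 8 10 5 9 11)(12 14)= [1, 15, 2, 13, 4, 9, 6, 7, 10, 11, 5, 3, 14, 8, 12, 0]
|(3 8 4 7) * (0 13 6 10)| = 4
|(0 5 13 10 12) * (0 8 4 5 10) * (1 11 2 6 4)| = |(0 10 12 8 1 11 2 6 4 5 13)| = 11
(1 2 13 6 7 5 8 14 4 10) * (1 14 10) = (1 2 13 6 7 5 8 10 14 4) = [0, 2, 13, 3, 1, 8, 7, 5, 10, 9, 14, 11, 12, 6, 4]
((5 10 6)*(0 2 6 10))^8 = (10) = [0, 1, 2, 3, 4, 5, 6, 7, 8, 9, 10]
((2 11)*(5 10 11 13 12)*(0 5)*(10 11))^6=(13)=[0, 1, 2, 3, 4, 5, 6, 7, 8, 9, 10, 11, 12, 13]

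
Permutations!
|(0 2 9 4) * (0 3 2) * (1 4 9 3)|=|(9)(1 4)(2 3)|=2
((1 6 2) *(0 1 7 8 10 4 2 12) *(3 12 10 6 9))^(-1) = (0 12 3 9 1)(2 4 10 6 8 7) = [12, 0, 4, 9, 10, 5, 8, 2, 7, 1, 6, 11, 3]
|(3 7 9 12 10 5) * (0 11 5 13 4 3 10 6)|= |(0 11 5 10 13 4 3 7 9 12 6)|= 11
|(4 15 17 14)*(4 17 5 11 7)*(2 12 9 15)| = |(2 12 9 15 5 11 7 4)(14 17)| = 8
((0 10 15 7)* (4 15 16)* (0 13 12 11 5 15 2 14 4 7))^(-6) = (0 7 11)(5 10 13)(12 15 16) = [7, 1, 2, 3, 4, 10, 6, 11, 8, 9, 13, 0, 15, 5, 14, 16, 12]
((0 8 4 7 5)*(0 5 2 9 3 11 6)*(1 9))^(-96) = [2, 6, 11, 8, 9, 5, 7, 3, 1, 0, 10, 4] = (0 2 11 4 9)(1 6 7 3 8)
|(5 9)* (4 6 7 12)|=4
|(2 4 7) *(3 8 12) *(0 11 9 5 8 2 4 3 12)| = |(12)(0 11 9 5 8)(2 3)(4 7)| = 10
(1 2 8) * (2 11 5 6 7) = (1 11 5 6 7 2 8) = [0, 11, 8, 3, 4, 6, 7, 2, 1, 9, 10, 5]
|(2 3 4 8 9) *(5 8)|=|(2 3 4 5 8 9)|=6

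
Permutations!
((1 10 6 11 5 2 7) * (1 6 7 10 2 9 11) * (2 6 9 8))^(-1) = (1 6)(2 8 5 11 9 7 10) = [0, 6, 8, 3, 4, 11, 1, 10, 5, 7, 2, 9]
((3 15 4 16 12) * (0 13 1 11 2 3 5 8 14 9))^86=[1, 2, 15, 4, 12, 14, 6, 7, 9, 13, 10, 3, 8, 11, 0, 16, 5]=(0 1 2 15 16 5 14)(3 4 12 8 9 13 11)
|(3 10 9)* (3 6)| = 4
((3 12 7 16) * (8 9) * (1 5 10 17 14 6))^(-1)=(1 6 14 17 10 5)(3 16 7 12)(8 9)=[0, 6, 2, 16, 4, 1, 14, 12, 9, 8, 5, 11, 3, 13, 17, 15, 7, 10]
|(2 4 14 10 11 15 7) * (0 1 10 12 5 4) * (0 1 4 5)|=|(0 4 14 12)(1 10 11 15 7 2)|=12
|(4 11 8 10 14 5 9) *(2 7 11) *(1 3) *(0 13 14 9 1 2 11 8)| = |(0 13 14 5 1 3 2 7 8 10 9 4 11)| = 13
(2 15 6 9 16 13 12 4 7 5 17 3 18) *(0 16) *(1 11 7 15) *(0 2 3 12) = [16, 11, 1, 18, 15, 17, 9, 5, 8, 2, 10, 7, 4, 0, 14, 6, 13, 12, 3] = (0 16 13)(1 11 7 5 17 12 4 15 6 9 2)(3 18)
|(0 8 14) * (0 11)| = 4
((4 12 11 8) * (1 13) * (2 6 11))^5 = (1 13)(2 12 4 8 11 6) = [0, 13, 12, 3, 8, 5, 2, 7, 11, 9, 10, 6, 4, 1]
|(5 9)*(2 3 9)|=4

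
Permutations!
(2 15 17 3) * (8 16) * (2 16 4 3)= (2 15 17)(3 16 8 4)= [0, 1, 15, 16, 3, 5, 6, 7, 4, 9, 10, 11, 12, 13, 14, 17, 8, 2]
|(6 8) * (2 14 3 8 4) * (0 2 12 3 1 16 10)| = 30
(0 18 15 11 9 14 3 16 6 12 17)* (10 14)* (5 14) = (0 18 15 11 9 10 5 14 3 16 6 12 17) = [18, 1, 2, 16, 4, 14, 12, 7, 8, 10, 5, 9, 17, 13, 3, 11, 6, 0, 15]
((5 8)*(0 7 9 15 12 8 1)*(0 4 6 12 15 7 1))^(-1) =(15)(0 5 8 12 6 4 1)(7 9) =[5, 0, 2, 3, 1, 8, 4, 9, 12, 7, 10, 11, 6, 13, 14, 15]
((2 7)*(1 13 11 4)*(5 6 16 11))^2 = (1 5 16 4 13 6 11) = [0, 5, 2, 3, 13, 16, 11, 7, 8, 9, 10, 1, 12, 6, 14, 15, 4]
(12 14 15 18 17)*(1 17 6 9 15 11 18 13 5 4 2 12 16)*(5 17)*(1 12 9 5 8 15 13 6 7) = [0, 8, 9, 3, 2, 4, 5, 1, 15, 13, 10, 18, 14, 17, 11, 6, 12, 16, 7] = (1 8 15 6 5 4 2 9 13 17 16 12 14 11 18 7)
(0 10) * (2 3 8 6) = (0 10)(2 3 8 6) = [10, 1, 3, 8, 4, 5, 2, 7, 6, 9, 0]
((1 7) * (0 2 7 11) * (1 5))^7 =(0 2 7 5 1 11) =[2, 11, 7, 3, 4, 1, 6, 5, 8, 9, 10, 0]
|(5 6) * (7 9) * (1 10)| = 2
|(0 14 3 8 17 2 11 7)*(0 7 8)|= 12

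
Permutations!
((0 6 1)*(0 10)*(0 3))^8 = (0 10 6 3 1) = [10, 0, 2, 1, 4, 5, 3, 7, 8, 9, 6]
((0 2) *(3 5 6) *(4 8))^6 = (8) = [0, 1, 2, 3, 4, 5, 6, 7, 8]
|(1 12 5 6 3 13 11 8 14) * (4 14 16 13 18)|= |(1 12 5 6 3 18 4 14)(8 16 13 11)|= 8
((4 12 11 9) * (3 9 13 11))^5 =[0, 1, 2, 9, 12, 5, 6, 7, 8, 4, 10, 13, 3, 11] =(3 9 4 12)(11 13)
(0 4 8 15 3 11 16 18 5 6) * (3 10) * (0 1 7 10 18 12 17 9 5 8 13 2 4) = (1 7 10 3 11 16 12 17 9 5 6)(2 4 13)(8 15 18) = [0, 7, 4, 11, 13, 6, 1, 10, 15, 5, 3, 16, 17, 2, 14, 18, 12, 9, 8]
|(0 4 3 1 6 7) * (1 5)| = 7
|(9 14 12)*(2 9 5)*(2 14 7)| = |(2 9 7)(5 14 12)| = 3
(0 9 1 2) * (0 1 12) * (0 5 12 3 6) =(0 9 3 6)(1 2)(5 12) =[9, 2, 1, 6, 4, 12, 0, 7, 8, 3, 10, 11, 5]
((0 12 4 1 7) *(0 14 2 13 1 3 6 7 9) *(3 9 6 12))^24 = [9, 1, 2, 0, 12, 5, 6, 7, 8, 4, 10, 11, 3, 13, 14] = (14)(0 9 4 12 3)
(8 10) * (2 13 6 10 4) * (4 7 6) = [0, 1, 13, 3, 2, 5, 10, 6, 7, 9, 8, 11, 12, 4] = (2 13 4)(6 10 8 7)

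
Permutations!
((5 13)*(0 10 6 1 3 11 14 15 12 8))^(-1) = (0 8 12 15 14 11 3 1 6 10)(5 13) = [8, 6, 2, 1, 4, 13, 10, 7, 12, 9, 0, 3, 15, 5, 11, 14]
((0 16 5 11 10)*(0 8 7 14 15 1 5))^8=[0, 1, 2, 3, 4, 5, 6, 7, 8, 9, 10, 11, 12, 13, 14, 15, 16]=(16)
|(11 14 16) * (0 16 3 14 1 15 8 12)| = |(0 16 11 1 15 8 12)(3 14)| = 14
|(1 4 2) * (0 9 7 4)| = 6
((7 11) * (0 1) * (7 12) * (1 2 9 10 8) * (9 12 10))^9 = (0 2 12 7 11 10 8 1) = [2, 0, 12, 3, 4, 5, 6, 11, 1, 9, 8, 10, 7]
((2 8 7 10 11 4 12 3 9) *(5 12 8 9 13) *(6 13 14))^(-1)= (2 9)(3 12 5 13 6 14)(4 11 10 7 8)= [0, 1, 9, 12, 11, 13, 14, 8, 4, 2, 7, 10, 5, 6, 3]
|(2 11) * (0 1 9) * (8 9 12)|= 10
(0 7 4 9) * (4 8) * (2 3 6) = (0 7 8 4 9)(2 3 6) = [7, 1, 3, 6, 9, 5, 2, 8, 4, 0]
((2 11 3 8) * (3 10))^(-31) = (2 8 3 10 11) = [0, 1, 8, 10, 4, 5, 6, 7, 3, 9, 11, 2]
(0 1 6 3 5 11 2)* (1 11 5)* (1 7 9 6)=(0 11 2)(3 7 9 6)=[11, 1, 0, 7, 4, 5, 3, 9, 8, 6, 10, 2]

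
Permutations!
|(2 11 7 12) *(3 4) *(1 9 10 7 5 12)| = 4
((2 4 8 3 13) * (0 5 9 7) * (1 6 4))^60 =[0, 3, 8, 6, 2, 5, 13, 7, 1, 9, 10, 11, 12, 4] =(1 3 6 13 4 2 8)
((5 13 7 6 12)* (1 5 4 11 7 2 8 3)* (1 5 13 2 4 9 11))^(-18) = (13)(2 3)(5 8)(6 9 7 12 11) = [0, 1, 3, 2, 4, 8, 9, 12, 5, 7, 10, 6, 11, 13]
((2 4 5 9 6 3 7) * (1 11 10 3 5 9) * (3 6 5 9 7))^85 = (1 11 10 6 9 5)(2 4 7) = [0, 11, 4, 3, 7, 1, 9, 2, 8, 5, 6, 10]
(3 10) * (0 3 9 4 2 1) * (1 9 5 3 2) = (0 2 9 4 1)(3 10 5) = [2, 0, 9, 10, 1, 3, 6, 7, 8, 4, 5]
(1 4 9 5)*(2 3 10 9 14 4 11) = (1 11 2 3 10 9 5)(4 14) = [0, 11, 3, 10, 14, 1, 6, 7, 8, 5, 9, 2, 12, 13, 4]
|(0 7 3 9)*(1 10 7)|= 6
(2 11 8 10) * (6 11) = (2 6 11 8 10) = [0, 1, 6, 3, 4, 5, 11, 7, 10, 9, 2, 8]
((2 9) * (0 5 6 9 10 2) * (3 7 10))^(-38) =(0 6)(2 7)(3 10)(5 9) =[6, 1, 7, 10, 4, 9, 0, 2, 8, 5, 3]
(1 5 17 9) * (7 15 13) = [0, 5, 2, 3, 4, 17, 6, 15, 8, 1, 10, 11, 12, 7, 14, 13, 16, 9] = (1 5 17 9)(7 15 13)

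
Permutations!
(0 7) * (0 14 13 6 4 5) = (0 7 14 13 6 4 5) = [7, 1, 2, 3, 5, 0, 4, 14, 8, 9, 10, 11, 12, 6, 13]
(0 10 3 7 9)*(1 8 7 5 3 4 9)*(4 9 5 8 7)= (0 10 9)(1 7)(3 8 4 5)= [10, 7, 2, 8, 5, 3, 6, 1, 4, 0, 9]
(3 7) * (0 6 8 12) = [6, 1, 2, 7, 4, 5, 8, 3, 12, 9, 10, 11, 0] = (0 6 8 12)(3 7)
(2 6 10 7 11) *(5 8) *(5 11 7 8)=(2 6 10 8 11)=[0, 1, 6, 3, 4, 5, 10, 7, 11, 9, 8, 2]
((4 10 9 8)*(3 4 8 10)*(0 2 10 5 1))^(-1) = [1, 5, 0, 4, 3, 9, 6, 7, 8, 10, 2] = (0 1 5 9 10 2)(3 4)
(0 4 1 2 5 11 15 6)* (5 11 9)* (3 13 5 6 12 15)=(0 4 1 2 11 3 13 5 9 6)(12 15)=[4, 2, 11, 13, 1, 9, 0, 7, 8, 6, 10, 3, 15, 5, 14, 12]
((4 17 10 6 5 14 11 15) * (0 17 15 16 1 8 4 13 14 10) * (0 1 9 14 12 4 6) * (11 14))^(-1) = (0 10 5 6 8 1 17)(4 12 13 15)(9 16 11) = [10, 17, 2, 3, 12, 6, 8, 7, 1, 16, 5, 9, 13, 15, 14, 4, 11, 0]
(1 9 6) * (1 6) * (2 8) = (1 9)(2 8) = [0, 9, 8, 3, 4, 5, 6, 7, 2, 1]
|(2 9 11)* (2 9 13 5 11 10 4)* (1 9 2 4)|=|(1 9 10)(2 13 5 11)|=12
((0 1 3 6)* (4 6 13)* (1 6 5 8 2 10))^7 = (0 6)(1 10 2 8 5 4 13 3) = [6, 10, 8, 1, 13, 4, 0, 7, 5, 9, 2, 11, 12, 3]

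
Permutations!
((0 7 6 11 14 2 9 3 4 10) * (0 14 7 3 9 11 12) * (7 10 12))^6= (0 4)(2 10)(3 12)(11 14)= [4, 1, 10, 12, 0, 5, 6, 7, 8, 9, 2, 14, 3, 13, 11]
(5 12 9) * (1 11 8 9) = (1 11 8 9 5 12) = [0, 11, 2, 3, 4, 12, 6, 7, 9, 5, 10, 8, 1]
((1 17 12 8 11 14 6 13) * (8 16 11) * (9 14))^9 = (17) = [0, 1, 2, 3, 4, 5, 6, 7, 8, 9, 10, 11, 12, 13, 14, 15, 16, 17]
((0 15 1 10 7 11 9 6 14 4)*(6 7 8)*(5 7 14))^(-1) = (0 4 14 9 11 7 5 6 8 10 1 15) = [4, 15, 2, 3, 14, 6, 8, 5, 10, 11, 1, 7, 12, 13, 9, 0]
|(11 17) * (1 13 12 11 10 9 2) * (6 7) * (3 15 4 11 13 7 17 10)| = |(1 7 6 17 3 15 4 11 10 9 2)(12 13)| = 22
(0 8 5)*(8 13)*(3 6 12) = (0 13 8 5)(3 6 12) = [13, 1, 2, 6, 4, 0, 12, 7, 5, 9, 10, 11, 3, 8]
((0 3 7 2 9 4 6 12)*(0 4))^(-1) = (0 9 2 7 3)(4 12 6) = [9, 1, 7, 0, 12, 5, 4, 3, 8, 2, 10, 11, 6]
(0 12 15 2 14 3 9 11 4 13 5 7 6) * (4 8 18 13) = [12, 1, 14, 9, 4, 7, 0, 6, 18, 11, 10, 8, 15, 5, 3, 2, 16, 17, 13] = (0 12 15 2 14 3 9 11 8 18 13 5 7 6)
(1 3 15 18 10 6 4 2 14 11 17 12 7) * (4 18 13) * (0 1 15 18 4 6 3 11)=[1, 11, 14, 18, 2, 5, 4, 15, 8, 9, 3, 17, 7, 6, 0, 13, 16, 12, 10]=(0 1 11 17 12 7 15 13 6 4 2 14)(3 18 10)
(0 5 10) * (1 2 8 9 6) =(0 5 10)(1 2 8 9 6) =[5, 2, 8, 3, 4, 10, 1, 7, 9, 6, 0]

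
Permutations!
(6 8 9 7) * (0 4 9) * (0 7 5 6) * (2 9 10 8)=(0 4 10 8 7)(2 9 5 6)=[4, 1, 9, 3, 10, 6, 2, 0, 7, 5, 8]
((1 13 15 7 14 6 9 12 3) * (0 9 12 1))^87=(0 6 15 9 12 7 1 3 14 13)=[6, 3, 2, 14, 4, 5, 15, 1, 8, 12, 10, 11, 7, 0, 13, 9]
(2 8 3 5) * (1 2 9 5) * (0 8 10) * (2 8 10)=[10, 8, 2, 1, 4, 9, 6, 7, 3, 5, 0]=(0 10)(1 8 3)(5 9)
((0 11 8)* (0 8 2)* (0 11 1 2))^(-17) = [11, 0, 1, 3, 4, 5, 6, 7, 8, 9, 10, 2] = (0 11 2 1)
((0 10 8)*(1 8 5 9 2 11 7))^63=[0, 1, 2, 3, 4, 5, 6, 7, 8, 9, 10, 11]=(11)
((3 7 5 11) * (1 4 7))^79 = (1 4 7 5 11 3) = [0, 4, 2, 1, 7, 11, 6, 5, 8, 9, 10, 3]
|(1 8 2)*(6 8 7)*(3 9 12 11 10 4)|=|(1 7 6 8 2)(3 9 12 11 10 4)|=30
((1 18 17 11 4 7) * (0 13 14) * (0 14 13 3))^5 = (0 3)(1 7 4 11 17 18) = [3, 7, 2, 0, 11, 5, 6, 4, 8, 9, 10, 17, 12, 13, 14, 15, 16, 18, 1]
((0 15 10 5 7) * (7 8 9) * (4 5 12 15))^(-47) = (0 4 5 8 9 7)(10 12 15) = [4, 1, 2, 3, 5, 8, 6, 0, 9, 7, 12, 11, 15, 13, 14, 10]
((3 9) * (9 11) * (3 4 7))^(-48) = (3 9 7 11 4) = [0, 1, 2, 9, 3, 5, 6, 11, 8, 7, 10, 4]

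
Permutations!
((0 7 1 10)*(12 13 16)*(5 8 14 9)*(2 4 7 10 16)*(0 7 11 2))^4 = [16, 0, 4, 3, 11, 5, 6, 13, 8, 9, 12, 2, 7, 1, 14, 15, 10] = (0 16 10 12 7 13 1)(2 4 11)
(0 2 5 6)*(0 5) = [2, 1, 0, 3, 4, 6, 5] = (0 2)(5 6)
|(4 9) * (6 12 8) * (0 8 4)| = |(0 8 6 12 4 9)| = 6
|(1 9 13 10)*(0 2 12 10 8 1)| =|(0 2 12 10)(1 9 13 8)| =4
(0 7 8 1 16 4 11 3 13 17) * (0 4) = (0 7 8 1 16)(3 13 17 4 11) = [7, 16, 2, 13, 11, 5, 6, 8, 1, 9, 10, 3, 12, 17, 14, 15, 0, 4]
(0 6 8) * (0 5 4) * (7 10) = (0 6 8 5 4)(7 10) = [6, 1, 2, 3, 0, 4, 8, 10, 5, 9, 7]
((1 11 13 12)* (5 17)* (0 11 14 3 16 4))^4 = [1, 4, 2, 11, 12, 5, 6, 7, 8, 9, 10, 14, 16, 3, 0, 15, 13, 17] = (17)(0 1 4 12 16 13 3 11 14)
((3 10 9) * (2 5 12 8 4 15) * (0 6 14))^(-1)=(0 14 6)(2 15 4 8 12 5)(3 9 10)=[14, 1, 15, 9, 8, 2, 0, 7, 12, 10, 3, 11, 5, 13, 6, 4]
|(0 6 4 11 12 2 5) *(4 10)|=8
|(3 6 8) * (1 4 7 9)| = 12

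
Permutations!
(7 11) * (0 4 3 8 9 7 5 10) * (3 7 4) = (0 3 8 9 4 7 11 5 10) = [3, 1, 2, 8, 7, 10, 6, 11, 9, 4, 0, 5]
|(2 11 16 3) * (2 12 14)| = |(2 11 16 3 12 14)| = 6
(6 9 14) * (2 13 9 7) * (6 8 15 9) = (2 13 6 7)(8 15 9 14) = [0, 1, 13, 3, 4, 5, 7, 2, 15, 14, 10, 11, 12, 6, 8, 9]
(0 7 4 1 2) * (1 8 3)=[7, 2, 0, 1, 8, 5, 6, 4, 3]=(0 7 4 8 3 1 2)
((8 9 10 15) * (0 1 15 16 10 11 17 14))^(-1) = (0 14 17 11 9 8 15 1)(10 16) = [14, 0, 2, 3, 4, 5, 6, 7, 15, 8, 16, 9, 12, 13, 17, 1, 10, 11]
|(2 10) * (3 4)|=2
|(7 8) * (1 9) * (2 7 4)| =|(1 9)(2 7 8 4)| =4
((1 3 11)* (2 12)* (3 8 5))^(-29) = (1 8 5 3 11)(2 12) = [0, 8, 12, 11, 4, 3, 6, 7, 5, 9, 10, 1, 2]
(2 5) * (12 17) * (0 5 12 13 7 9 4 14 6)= (0 5 2 12 17 13 7 9 4 14 6)= [5, 1, 12, 3, 14, 2, 0, 9, 8, 4, 10, 11, 17, 7, 6, 15, 16, 13]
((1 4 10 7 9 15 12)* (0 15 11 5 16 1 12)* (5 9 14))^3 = (0 15)(1 7 16 10 5 4 14)(9 11) = [15, 7, 2, 3, 14, 4, 6, 16, 8, 11, 5, 9, 12, 13, 1, 0, 10]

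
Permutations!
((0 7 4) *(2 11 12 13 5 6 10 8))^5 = (0 4 7)(2 6 12 8 5 11 10 13) = [4, 1, 6, 3, 7, 11, 12, 0, 5, 9, 13, 10, 8, 2]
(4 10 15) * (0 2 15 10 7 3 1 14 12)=[2, 14, 15, 1, 7, 5, 6, 3, 8, 9, 10, 11, 0, 13, 12, 4]=(0 2 15 4 7 3 1 14 12)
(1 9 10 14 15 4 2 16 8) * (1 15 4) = (1 9 10 14 4 2 16 8 15) = [0, 9, 16, 3, 2, 5, 6, 7, 15, 10, 14, 11, 12, 13, 4, 1, 8]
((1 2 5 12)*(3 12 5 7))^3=(1 3 2 12 7)=[0, 3, 12, 2, 4, 5, 6, 1, 8, 9, 10, 11, 7]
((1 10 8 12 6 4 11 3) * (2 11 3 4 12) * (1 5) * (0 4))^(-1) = (0 11 2 8 10 1 5 3 4)(6 12) = [11, 5, 8, 4, 0, 3, 12, 7, 10, 9, 1, 2, 6]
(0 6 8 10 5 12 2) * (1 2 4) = (0 6 8 10 5 12 4 1 2) = [6, 2, 0, 3, 1, 12, 8, 7, 10, 9, 5, 11, 4]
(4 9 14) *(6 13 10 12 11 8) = (4 9 14)(6 13 10 12 11 8) = [0, 1, 2, 3, 9, 5, 13, 7, 6, 14, 12, 8, 11, 10, 4]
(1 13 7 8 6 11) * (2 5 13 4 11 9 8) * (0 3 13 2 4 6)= (0 3 13 7 4 11 1 6 9 8)(2 5)= [3, 6, 5, 13, 11, 2, 9, 4, 0, 8, 10, 1, 12, 7]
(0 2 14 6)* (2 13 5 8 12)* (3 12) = [13, 1, 14, 12, 4, 8, 0, 7, 3, 9, 10, 11, 2, 5, 6] = (0 13 5 8 3 12 2 14 6)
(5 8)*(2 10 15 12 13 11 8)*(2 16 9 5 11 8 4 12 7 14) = (2 10 15 7 14)(4 12 13 8 11)(5 16 9) = [0, 1, 10, 3, 12, 16, 6, 14, 11, 5, 15, 4, 13, 8, 2, 7, 9]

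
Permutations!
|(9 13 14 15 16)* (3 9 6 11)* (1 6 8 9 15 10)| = |(1 6 11 3 15 16 8 9 13 14 10)| = 11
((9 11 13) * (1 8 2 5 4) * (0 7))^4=(1 4 5 2 8)(9 11 13)=[0, 4, 8, 3, 5, 2, 6, 7, 1, 11, 10, 13, 12, 9]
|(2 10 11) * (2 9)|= 4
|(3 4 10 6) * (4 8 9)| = 6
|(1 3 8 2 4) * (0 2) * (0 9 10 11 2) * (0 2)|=|(0 2 4 1 3 8 9 10 11)|=9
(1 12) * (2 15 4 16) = (1 12)(2 15 4 16) = [0, 12, 15, 3, 16, 5, 6, 7, 8, 9, 10, 11, 1, 13, 14, 4, 2]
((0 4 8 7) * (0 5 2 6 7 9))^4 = (9) = [0, 1, 2, 3, 4, 5, 6, 7, 8, 9]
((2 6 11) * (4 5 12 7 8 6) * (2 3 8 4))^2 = (3 6)(4 12)(5 7)(8 11) = [0, 1, 2, 6, 12, 7, 3, 5, 11, 9, 10, 8, 4]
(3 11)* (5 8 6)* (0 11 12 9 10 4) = [11, 1, 2, 12, 0, 8, 5, 7, 6, 10, 4, 3, 9] = (0 11 3 12 9 10 4)(5 8 6)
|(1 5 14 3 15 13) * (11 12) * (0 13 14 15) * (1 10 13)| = 6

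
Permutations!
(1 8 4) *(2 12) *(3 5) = [0, 8, 12, 5, 1, 3, 6, 7, 4, 9, 10, 11, 2] = (1 8 4)(2 12)(3 5)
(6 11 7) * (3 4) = (3 4)(6 11 7) = [0, 1, 2, 4, 3, 5, 11, 6, 8, 9, 10, 7]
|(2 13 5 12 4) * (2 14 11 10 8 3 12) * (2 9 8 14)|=24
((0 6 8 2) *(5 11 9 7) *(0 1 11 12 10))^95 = [7, 0, 10, 3, 4, 1, 5, 2, 12, 8, 9, 6, 11] = (0 7 2 10 9 8 12 11 6 5 1)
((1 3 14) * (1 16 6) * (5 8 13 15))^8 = (1 16 3 6 14) = [0, 16, 2, 6, 4, 5, 14, 7, 8, 9, 10, 11, 12, 13, 1, 15, 3]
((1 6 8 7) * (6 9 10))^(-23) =(1 9 10 6 8 7) =[0, 9, 2, 3, 4, 5, 8, 1, 7, 10, 6]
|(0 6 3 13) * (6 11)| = 5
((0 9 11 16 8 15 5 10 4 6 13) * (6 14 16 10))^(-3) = (0 5 16 10)(4 9 6 8)(11 13 15 14) = [5, 1, 2, 3, 9, 16, 8, 7, 4, 6, 0, 13, 12, 15, 11, 14, 10]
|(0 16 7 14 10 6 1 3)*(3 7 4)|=20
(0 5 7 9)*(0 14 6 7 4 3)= [5, 1, 2, 0, 3, 4, 7, 9, 8, 14, 10, 11, 12, 13, 6]= (0 5 4 3)(6 7 9 14)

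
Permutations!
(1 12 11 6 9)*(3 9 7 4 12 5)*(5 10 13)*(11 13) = (1 10 11 6 7 4 12 13 5 3 9) = [0, 10, 2, 9, 12, 3, 7, 4, 8, 1, 11, 6, 13, 5]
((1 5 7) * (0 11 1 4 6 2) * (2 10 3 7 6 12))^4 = (0 6 4 11 10 12 1 3 2 5 7) = [6, 3, 5, 2, 11, 7, 4, 0, 8, 9, 12, 10, 1]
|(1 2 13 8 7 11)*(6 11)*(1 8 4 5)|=20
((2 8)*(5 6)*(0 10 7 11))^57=(0 10 7 11)(2 8)(5 6)=[10, 1, 8, 3, 4, 6, 5, 11, 2, 9, 7, 0]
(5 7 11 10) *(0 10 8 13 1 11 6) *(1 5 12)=(0 10 12 1 11 8 13 5 7 6)=[10, 11, 2, 3, 4, 7, 0, 6, 13, 9, 12, 8, 1, 5]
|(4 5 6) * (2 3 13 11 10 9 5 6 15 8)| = |(2 3 13 11 10 9 5 15 8)(4 6)| = 18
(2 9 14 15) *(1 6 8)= (1 6 8)(2 9 14 15)= [0, 6, 9, 3, 4, 5, 8, 7, 1, 14, 10, 11, 12, 13, 15, 2]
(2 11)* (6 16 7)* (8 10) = (2 11)(6 16 7)(8 10) = [0, 1, 11, 3, 4, 5, 16, 6, 10, 9, 8, 2, 12, 13, 14, 15, 7]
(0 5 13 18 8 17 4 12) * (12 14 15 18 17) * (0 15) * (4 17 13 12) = (0 5 12 15 18 8 4 14) = [5, 1, 2, 3, 14, 12, 6, 7, 4, 9, 10, 11, 15, 13, 0, 18, 16, 17, 8]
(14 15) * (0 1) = (0 1)(14 15) = [1, 0, 2, 3, 4, 5, 6, 7, 8, 9, 10, 11, 12, 13, 15, 14]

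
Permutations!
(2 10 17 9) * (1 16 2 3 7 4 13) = (1 16 2 10 17 9 3 7 4 13) = [0, 16, 10, 7, 13, 5, 6, 4, 8, 3, 17, 11, 12, 1, 14, 15, 2, 9]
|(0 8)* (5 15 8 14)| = 5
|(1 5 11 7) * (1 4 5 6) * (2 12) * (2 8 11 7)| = 12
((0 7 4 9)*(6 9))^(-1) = [9, 1, 2, 3, 7, 5, 4, 0, 8, 6] = (0 9 6 4 7)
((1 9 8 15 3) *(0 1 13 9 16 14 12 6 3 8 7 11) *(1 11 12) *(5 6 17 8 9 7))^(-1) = [11, 14, 2, 6, 4, 9, 5, 13, 17, 15, 10, 0, 7, 3, 16, 8, 1, 12] = (0 11)(1 14 16)(3 6 5 9 15 8 17 12 7 13)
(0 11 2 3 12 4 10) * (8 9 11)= [8, 1, 3, 12, 10, 5, 6, 7, 9, 11, 0, 2, 4]= (0 8 9 11 2 3 12 4 10)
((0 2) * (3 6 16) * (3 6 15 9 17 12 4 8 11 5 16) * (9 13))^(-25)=(0 2)(3 6 16 5 11 8 4 12 17 9 13 15)=[2, 1, 0, 6, 12, 11, 16, 7, 4, 13, 10, 8, 17, 15, 14, 3, 5, 9]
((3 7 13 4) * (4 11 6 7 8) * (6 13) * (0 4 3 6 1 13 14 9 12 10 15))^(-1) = [15, 7, 2, 8, 0, 5, 4, 6, 3, 14, 12, 13, 9, 1, 11, 10] = (0 15 10 12 9 14 11 13 1 7 6 4)(3 8)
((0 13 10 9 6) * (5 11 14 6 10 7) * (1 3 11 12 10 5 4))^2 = [7, 11, 2, 14, 3, 10, 13, 1, 8, 12, 5, 6, 9, 4, 0] = (0 7 1 11 6 13 4 3 14)(5 10)(9 12)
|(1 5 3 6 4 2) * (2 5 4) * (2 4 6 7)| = |(1 6 4 5 3 7 2)| = 7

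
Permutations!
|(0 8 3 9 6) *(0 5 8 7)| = |(0 7)(3 9 6 5 8)| = 10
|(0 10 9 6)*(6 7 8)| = 6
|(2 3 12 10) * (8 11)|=4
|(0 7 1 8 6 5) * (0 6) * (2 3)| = |(0 7 1 8)(2 3)(5 6)| = 4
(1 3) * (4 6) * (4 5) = (1 3)(4 6 5) = [0, 3, 2, 1, 6, 4, 5]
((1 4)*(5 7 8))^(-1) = (1 4)(5 8 7) = [0, 4, 2, 3, 1, 8, 6, 5, 7]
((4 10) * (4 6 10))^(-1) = (6 10) = [0, 1, 2, 3, 4, 5, 10, 7, 8, 9, 6]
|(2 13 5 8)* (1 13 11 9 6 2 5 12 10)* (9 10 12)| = |(1 13 9 6 2 11 10)(5 8)| = 14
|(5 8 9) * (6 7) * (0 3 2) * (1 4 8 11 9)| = |(0 3 2)(1 4 8)(5 11 9)(6 7)| = 6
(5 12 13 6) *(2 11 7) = (2 11 7)(5 12 13 6) = [0, 1, 11, 3, 4, 12, 5, 2, 8, 9, 10, 7, 13, 6]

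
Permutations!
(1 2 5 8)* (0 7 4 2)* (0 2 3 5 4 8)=(0 7 8 1 2 4 3 5)=[7, 2, 4, 5, 3, 0, 6, 8, 1]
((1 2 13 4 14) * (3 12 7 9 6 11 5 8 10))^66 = (1 2 13 4 14)(3 9 5)(6 8 12)(7 11 10) = [0, 2, 13, 9, 14, 3, 8, 11, 12, 5, 7, 10, 6, 4, 1]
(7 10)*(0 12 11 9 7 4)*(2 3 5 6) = (0 12 11 9 7 10 4)(2 3 5 6) = [12, 1, 3, 5, 0, 6, 2, 10, 8, 7, 4, 9, 11]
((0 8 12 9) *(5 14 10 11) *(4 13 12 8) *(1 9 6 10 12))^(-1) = [9, 13, 2, 3, 0, 11, 12, 7, 8, 1, 6, 10, 14, 4, 5] = (0 9 1 13 4)(5 11 10 6 12 14)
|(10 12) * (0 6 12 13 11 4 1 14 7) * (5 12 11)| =|(0 6 11 4 1 14 7)(5 12 10 13)| =28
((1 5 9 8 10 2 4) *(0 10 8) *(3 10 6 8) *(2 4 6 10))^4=(0 5 4)(1 10 9)=[5, 10, 2, 3, 0, 4, 6, 7, 8, 1, 9]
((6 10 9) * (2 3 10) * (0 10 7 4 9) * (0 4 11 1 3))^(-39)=[9, 3, 4, 7, 2, 5, 10, 11, 8, 0, 6, 1]=(0 9)(1 3 7 11)(2 4)(6 10)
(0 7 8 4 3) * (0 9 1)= (0 7 8 4 3 9 1)= [7, 0, 2, 9, 3, 5, 6, 8, 4, 1]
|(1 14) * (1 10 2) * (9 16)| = |(1 14 10 2)(9 16)| = 4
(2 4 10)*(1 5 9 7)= (1 5 9 7)(2 4 10)= [0, 5, 4, 3, 10, 9, 6, 1, 8, 7, 2]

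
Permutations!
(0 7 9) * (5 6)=[7, 1, 2, 3, 4, 6, 5, 9, 8, 0]=(0 7 9)(5 6)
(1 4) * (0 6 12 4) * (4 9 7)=[6, 0, 2, 3, 1, 5, 12, 4, 8, 7, 10, 11, 9]=(0 6 12 9 7 4 1)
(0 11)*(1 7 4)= [11, 7, 2, 3, 1, 5, 6, 4, 8, 9, 10, 0]= (0 11)(1 7 4)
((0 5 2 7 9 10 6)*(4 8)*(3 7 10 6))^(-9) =(0 6 9 7 3 10 2 5)(4 8) =[6, 1, 5, 10, 8, 0, 9, 3, 4, 7, 2]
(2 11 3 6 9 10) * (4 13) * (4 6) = (2 11 3 4 13 6 9 10) = [0, 1, 11, 4, 13, 5, 9, 7, 8, 10, 2, 3, 12, 6]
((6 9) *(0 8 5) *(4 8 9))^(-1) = (0 5 8 4 6 9) = [5, 1, 2, 3, 6, 8, 9, 7, 4, 0]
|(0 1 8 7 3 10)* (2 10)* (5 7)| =|(0 1 8 5 7 3 2 10)| =8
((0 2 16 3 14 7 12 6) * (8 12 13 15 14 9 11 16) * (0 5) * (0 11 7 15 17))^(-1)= [17, 1, 0, 16, 4, 6, 12, 9, 2, 3, 10, 5, 8, 7, 15, 14, 11, 13]= (0 17 13 7 9 3 16 11 5 6 12 8 2)(14 15)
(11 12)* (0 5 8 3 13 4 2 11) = (0 5 8 3 13 4 2 11 12) = [5, 1, 11, 13, 2, 8, 6, 7, 3, 9, 10, 12, 0, 4]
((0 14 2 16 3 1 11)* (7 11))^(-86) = (0 2 3 7)(1 11 14 16) = [2, 11, 3, 7, 4, 5, 6, 0, 8, 9, 10, 14, 12, 13, 16, 15, 1]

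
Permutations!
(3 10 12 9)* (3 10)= [0, 1, 2, 3, 4, 5, 6, 7, 8, 10, 12, 11, 9]= (9 10 12)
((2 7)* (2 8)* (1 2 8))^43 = (8)(1 2 7) = [0, 2, 7, 3, 4, 5, 6, 1, 8]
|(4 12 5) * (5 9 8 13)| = 6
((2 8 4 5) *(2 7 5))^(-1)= (2 4 8)(5 7)= [0, 1, 4, 3, 8, 7, 6, 5, 2]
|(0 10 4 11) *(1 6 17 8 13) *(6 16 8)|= |(0 10 4 11)(1 16 8 13)(6 17)|= 4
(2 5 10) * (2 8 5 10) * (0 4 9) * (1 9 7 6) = (0 4 7 6 1 9)(2 10 8 5) = [4, 9, 10, 3, 7, 2, 1, 6, 5, 0, 8]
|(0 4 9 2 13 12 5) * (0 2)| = 12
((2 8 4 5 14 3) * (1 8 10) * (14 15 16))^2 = (1 4 15 14 2)(3 10 8 5 16) = [0, 4, 1, 10, 15, 16, 6, 7, 5, 9, 8, 11, 12, 13, 2, 14, 3]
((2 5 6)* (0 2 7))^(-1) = (0 7 6 5 2) = [7, 1, 0, 3, 4, 2, 5, 6]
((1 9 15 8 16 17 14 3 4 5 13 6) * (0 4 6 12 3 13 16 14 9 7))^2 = (0 5 17 15 14 12 6 7 4 16 9 8 13 3 1) = [5, 0, 2, 1, 16, 17, 7, 4, 13, 8, 10, 11, 6, 3, 12, 14, 9, 15]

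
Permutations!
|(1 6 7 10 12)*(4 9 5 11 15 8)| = 30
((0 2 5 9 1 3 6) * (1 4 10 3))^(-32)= [0, 1, 2, 3, 4, 5, 6, 7, 8, 9, 10]= (10)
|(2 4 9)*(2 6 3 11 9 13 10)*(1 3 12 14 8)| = 8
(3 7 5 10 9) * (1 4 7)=(1 4 7 5 10 9 3)=[0, 4, 2, 1, 7, 10, 6, 5, 8, 3, 9]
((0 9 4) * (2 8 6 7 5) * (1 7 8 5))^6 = (9) = [0, 1, 2, 3, 4, 5, 6, 7, 8, 9]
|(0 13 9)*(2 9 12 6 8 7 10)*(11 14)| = |(0 13 12 6 8 7 10 2 9)(11 14)| = 18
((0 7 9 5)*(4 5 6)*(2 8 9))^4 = [9, 1, 4, 3, 2, 8, 7, 6, 5, 0] = (0 9)(2 4)(5 8)(6 7)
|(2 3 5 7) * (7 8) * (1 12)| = 10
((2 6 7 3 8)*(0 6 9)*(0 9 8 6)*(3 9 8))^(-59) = (2 3 6 7 9 8) = [0, 1, 3, 6, 4, 5, 7, 9, 2, 8]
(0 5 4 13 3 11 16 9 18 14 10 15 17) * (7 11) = (0 5 4 13 3 7 11 16 9 18 14 10 15 17) = [5, 1, 2, 7, 13, 4, 6, 11, 8, 18, 15, 16, 12, 3, 10, 17, 9, 0, 14]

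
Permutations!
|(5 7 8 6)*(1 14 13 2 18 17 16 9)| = 8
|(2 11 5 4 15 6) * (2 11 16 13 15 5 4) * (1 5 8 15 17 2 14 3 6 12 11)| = 20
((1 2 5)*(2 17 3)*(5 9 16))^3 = (1 2 5 3 16 17 9) = [0, 2, 5, 16, 4, 3, 6, 7, 8, 1, 10, 11, 12, 13, 14, 15, 17, 9]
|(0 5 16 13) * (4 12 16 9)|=7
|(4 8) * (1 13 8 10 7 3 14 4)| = |(1 13 8)(3 14 4 10 7)| = 15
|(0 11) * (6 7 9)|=|(0 11)(6 7 9)|=6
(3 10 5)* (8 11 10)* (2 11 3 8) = (2 11 10 5 8 3) = [0, 1, 11, 2, 4, 8, 6, 7, 3, 9, 5, 10]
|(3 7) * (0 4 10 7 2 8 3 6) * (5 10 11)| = 21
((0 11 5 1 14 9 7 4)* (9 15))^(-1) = (0 4 7 9 15 14 1 5 11) = [4, 5, 2, 3, 7, 11, 6, 9, 8, 15, 10, 0, 12, 13, 1, 14]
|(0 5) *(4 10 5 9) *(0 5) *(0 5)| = 5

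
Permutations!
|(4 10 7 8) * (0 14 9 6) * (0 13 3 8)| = 10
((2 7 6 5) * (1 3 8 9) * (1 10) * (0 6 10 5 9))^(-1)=(0 8 3 1 10 7 2 5 9 6)=[8, 10, 5, 1, 4, 9, 0, 2, 3, 6, 7]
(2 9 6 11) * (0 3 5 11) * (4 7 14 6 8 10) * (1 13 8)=[3, 13, 9, 5, 7, 11, 0, 14, 10, 1, 4, 2, 12, 8, 6]=(0 3 5 11 2 9 1 13 8 10 4 7 14 6)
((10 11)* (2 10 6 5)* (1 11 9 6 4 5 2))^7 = (1 5 4 11)(2 6 9 10) = [0, 5, 6, 3, 11, 4, 9, 7, 8, 10, 2, 1]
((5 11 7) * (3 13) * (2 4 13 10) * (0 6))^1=(0 6)(2 4 13 3 10)(5 11 7)=[6, 1, 4, 10, 13, 11, 0, 5, 8, 9, 2, 7, 12, 3]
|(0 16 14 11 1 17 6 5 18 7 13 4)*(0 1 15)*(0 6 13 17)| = 13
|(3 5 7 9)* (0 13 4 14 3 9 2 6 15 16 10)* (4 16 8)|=36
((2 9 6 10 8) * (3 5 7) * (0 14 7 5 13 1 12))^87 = (0 3 12 7 1 14 13)(2 6 8 9 10) = [3, 14, 6, 12, 4, 5, 8, 1, 9, 10, 2, 11, 7, 0, 13]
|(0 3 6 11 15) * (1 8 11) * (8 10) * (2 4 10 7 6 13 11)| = 60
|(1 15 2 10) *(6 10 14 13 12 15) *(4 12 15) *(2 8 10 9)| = |(1 6 9 2 14 13 15 8 10)(4 12)| = 18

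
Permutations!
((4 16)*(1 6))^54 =[0, 1, 2, 3, 4, 5, 6, 7, 8, 9, 10, 11, 12, 13, 14, 15, 16] =(16)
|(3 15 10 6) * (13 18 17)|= 12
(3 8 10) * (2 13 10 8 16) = (2 13 10 3 16) = [0, 1, 13, 16, 4, 5, 6, 7, 8, 9, 3, 11, 12, 10, 14, 15, 2]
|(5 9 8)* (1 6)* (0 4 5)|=10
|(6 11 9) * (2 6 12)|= |(2 6 11 9 12)|= 5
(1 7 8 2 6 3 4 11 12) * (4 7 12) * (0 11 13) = [11, 12, 6, 7, 13, 5, 3, 8, 2, 9, 10, 4, 1, 0] = (0 11 4 13)(1 12)(2 6 3 7 8)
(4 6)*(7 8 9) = (4 6)(7 8 9) = [0, 1, 2, 3, 6, 5, 4, 8, 9, 7]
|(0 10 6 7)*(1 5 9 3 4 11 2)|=28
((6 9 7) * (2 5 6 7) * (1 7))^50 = (2 6)(5 9) = [0, 1, 6, 3, 4, 9, 2, 7, 8, 5]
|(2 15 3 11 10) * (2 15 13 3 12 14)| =|(2 13 3 11 10 15 12 14)| =8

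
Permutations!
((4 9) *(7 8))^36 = [0, 1, 2, 3, 4, 5, 6, 7, 8, 9] = (9)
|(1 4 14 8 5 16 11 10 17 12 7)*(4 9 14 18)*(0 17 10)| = |(0 17 12 7 1 9 14 8 5 16 11)(4 18)| = 22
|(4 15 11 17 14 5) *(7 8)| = 6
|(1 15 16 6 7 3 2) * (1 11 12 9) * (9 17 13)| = |(1 15 16 6 7 3 2 11 12 17 13 9)| = 12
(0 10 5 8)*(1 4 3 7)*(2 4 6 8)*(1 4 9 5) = [10, 6, 9, 7, 3, 2, 8, 4, 0, 5, 1] = (0 10 1 6 8)(2 9 5)(3 7 4)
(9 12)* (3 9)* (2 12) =[0, 1, 12, 9, 4, 5, 6, 7, 8, 2, 10, 11, 3] =(2 12 3 9)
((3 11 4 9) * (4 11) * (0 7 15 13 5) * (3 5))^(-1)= [5, 1, 2, 13, 3, 9, 6, 0, 8, 4, 10, 11, 12, 15, 14, 7]= (0 5 9 4 3 13 15 7)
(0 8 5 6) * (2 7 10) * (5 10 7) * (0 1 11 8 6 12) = (0 6 1 11 8 10 2 5 12) = [6, 11, 5, 3, 4, 12, 1, 7, 10, 9, 2, 8, 0]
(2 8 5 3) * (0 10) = [10, 1, 8, 2, 4, 3, 6, 7, 5, 9, 0] = (0 10)(2 8 5 3)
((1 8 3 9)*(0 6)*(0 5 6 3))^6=(0 3 9 1 8)=[3, 8, 2, 9, 4, 5, 6, 7, 0, 1]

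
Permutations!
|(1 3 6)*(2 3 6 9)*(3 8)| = 4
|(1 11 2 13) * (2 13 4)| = 6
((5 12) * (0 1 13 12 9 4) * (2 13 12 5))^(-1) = (0 4 9 5 13 2 12 1) = [4, 0, 12, 3, 9, 13, 6, 7, 8, 5, 10, 11, 1, 2]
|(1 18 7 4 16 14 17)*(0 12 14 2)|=10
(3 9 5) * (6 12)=(3 9 5)(6 12)=[0, 1, 2, 9, 4, 3, 12, 7, 8, 5, 10, 11, 6]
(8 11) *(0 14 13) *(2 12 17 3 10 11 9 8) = (0 14 13)(2 12 17 3 10 11)(8 9) = [14, 1, 12, 10, 4, 5, 6, 7, 9, 8, 11, 2, 17, 0, 13, 15, 16, 3]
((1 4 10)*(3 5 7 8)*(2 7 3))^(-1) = (1 10 4)(2 8 7)(3 5) = [0, 10, 8, 5, 1, 3, 6, 2, 7, 9, 4]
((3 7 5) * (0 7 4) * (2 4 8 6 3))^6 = [7, 1, 4, 3, 0, 2, 6, 5, 8] = (8)(0 7 5 2 4)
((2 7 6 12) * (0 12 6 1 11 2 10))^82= [12, 2, 1, 3, 4, 5, 6, 11, 8, 9, 0, 7, 10]= (0 12 10)(1 2)(7 11)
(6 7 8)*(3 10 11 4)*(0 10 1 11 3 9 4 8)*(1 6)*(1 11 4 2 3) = (0 10 1 4 9 2 3 6 7)(8 11) = [10, 4, 3, 6, 9, 5, 7, 0, 11, 2, 1, 8]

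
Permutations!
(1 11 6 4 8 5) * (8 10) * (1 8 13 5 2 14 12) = (1 11 6 4 10 13 5 8 2 14 12) = [0, 11, 14, 3, 10, 8, 4, 7, 2, 9, 13, 6, 1, 5, 12]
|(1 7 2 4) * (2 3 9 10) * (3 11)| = |(1 7 11 3 9 10 2 4)| = 8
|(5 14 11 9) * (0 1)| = |(0 1)(5 14 11 9)| = 4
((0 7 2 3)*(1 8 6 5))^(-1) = (0 3 2 7)(1 5 6 8) = [3, 5, 7, 2, 4, 6, 8, 0, 1]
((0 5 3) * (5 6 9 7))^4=(0 5 9)(3 7 6)=[5, 1, 2, 7, 4, 9, 3, 6, 8, 0]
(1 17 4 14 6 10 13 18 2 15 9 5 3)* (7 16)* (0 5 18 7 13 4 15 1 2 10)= [5, 17, 1, 2, 14, 3, 0, 16, 8, 18, 4, 11, 12, 7, 6, 9, 13, 15, 10]= (0 5 3 2 1 17 15 9 18 10 4 14 6)(7 16 13)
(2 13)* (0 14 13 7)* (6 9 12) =(0 14 13 2 7)(6 9 12) =[14, 1, 7, 3, 4, 5, 9, 0, 8, 12, 10, 11, 6, 2, 13]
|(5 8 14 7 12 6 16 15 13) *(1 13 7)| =|(1 13 5 8 14)(6 16 15 7 12)| =5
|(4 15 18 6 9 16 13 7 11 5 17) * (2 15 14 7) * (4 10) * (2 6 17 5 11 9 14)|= |(2 15 18 17 10 4)(6 14 7 9 16 13)|= 6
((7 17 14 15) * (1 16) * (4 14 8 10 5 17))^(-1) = (1 16)(4 7 15 14)(5 10 8 17) = [0, 16, 2, 3, 7, 10, 6, 15, 17, 9, 8, 11, 12, 13, 4, 14, 1, 5]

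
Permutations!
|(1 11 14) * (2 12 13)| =|(1 11 14)(2 12 13)| =3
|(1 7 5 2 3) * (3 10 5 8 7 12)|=6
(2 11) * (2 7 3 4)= (2 11 7 3 4)= [0, 1, 11, 4, 2, 5, 6, 3, 8, 9, 10, 7]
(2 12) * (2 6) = (2 12 6) = [0, 1, 12, 3, 4, 5, 2, 7, 8, 9, 10, 11, 6]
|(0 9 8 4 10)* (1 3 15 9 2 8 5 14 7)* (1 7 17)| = |(0 2 8 4 10)(1 3 15 9 5 14 17)| = 35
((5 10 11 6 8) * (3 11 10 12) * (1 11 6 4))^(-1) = [0, 4, 2, 12, 11, 8, 3, 7, 6, 9, 10, 1, 5] = (1 4 11)(3 12 5 8 6)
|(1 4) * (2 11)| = 2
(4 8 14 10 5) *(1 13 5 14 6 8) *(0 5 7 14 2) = (0 5 4 1 13 7 14 10 2)(6 8) = [5, 13, 0, 3, 1, 4, 8, 14, 6, 9, 2, 11, 12, 7, 10]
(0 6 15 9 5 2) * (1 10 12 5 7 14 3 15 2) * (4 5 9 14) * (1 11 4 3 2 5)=(0 6 5 11 4 1 10 12 9 7 3 15 14 2)=[6, 10, 0, 15, 1, 11, 5, 3, 8, 7, 12, 4, 9, 13, 2, 14]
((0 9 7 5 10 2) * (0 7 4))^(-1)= [4, 1, 10, 3, 9, 7, 6, 2, 8, 0, 5]= (0 4 9)(2 10 5 7)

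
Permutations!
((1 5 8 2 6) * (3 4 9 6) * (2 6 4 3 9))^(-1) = (1 6 8 5)(2 4 9) = [0, 6, 4, 3, 9, 1, 8, 7, 5, 2]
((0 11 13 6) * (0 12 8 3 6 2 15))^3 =(0 2 11 15 13)(3 8 12 6) =[2, 1, 11, 8, 4, 5, 3, 7, 12, 9, 10, 15, 6, 0, 14, 13]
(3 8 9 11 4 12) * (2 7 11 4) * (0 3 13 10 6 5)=(0 3 8 9 4 12 13 10 6 5)(2 7 11)=[3, 1, 7, 8, 12, 0, 5, 11, 9, 4, 6, 2, 13, 10]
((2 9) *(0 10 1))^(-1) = (0 1 10)(2 9) = [1, 10, 9, 3, 4, 5, 6, 7, 8, 2, 0]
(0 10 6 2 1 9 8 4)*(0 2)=(0 10 6)(1 9 8 4 2)=[10, 9, 1, 3, 2, 5, 0, 7, 4, 8, 6]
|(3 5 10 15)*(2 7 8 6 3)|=8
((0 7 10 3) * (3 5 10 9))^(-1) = (0 3 9 7)(5 10) = [3, 1, 2, 9, 4, 10, 6, 0, 8, 7, 5]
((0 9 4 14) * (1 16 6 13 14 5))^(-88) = (0 4 1 6 14 9 5 16 13) = [4, 6, 2, 3, 1, 16, 14, 7, 8, 5, 10, 11, 12, 0, 9, 15, 13]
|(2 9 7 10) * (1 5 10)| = 6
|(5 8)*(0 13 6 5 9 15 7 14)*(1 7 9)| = |(0 13 6 5 8 1 7 14)(9 15)| = 8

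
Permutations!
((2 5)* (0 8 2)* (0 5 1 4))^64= (0 4 1 2 8)= [4, 2, 8, 3, 1, 5, 6, 7, 0]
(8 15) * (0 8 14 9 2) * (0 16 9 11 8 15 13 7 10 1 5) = (0 15 14 11 8 13 7 10 1 5)(2 16 9) = [15, 5, 16, 3, 4, 0, 6, 10, 13, 2, 1, 8, 12, 7, 11, 14, 9]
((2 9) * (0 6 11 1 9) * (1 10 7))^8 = (11) = [0, 1, 2, 3, 4, 5, 6, 7, 8, 9, 10, 11]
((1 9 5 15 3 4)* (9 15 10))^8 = (15)(5 9 10) = [0, 1, 2, 3, 4, 9, 6, 7, 8, 10, 5, 11, 12, 13, 14, 15]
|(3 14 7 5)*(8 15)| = |(3 14 7 5)(8 15)| = 4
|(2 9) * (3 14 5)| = |(2 9)(3 14 5)| = 6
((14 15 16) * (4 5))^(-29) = (4 5)(14 15 16) = [0, 1, 2, 3, 5, 4, 6, 7, 8, 9, 10, 11, 12, 13, 15, 16, 14]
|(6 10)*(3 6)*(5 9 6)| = 5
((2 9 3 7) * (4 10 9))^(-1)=(2 7 3 9 10 4)=[0, 1, 7, 9, 2, 5, 6, 3, 8, 10, 4]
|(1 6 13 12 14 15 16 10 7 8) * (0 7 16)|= 18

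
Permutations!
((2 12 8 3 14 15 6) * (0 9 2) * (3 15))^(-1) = [6, 1, 9, 14, 4, 5, 15, 7, 12, 0, 10, 11, 2, 13, 3, 8] = (0 6 15 8 12 2 9)(3 14)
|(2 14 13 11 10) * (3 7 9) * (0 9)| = 20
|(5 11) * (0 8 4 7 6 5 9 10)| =9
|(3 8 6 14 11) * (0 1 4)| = 15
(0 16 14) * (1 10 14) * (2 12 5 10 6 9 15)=(0 16 1 6 9 15 2 12 5 10 14)=[16, 6, 12, 3, 4, 10, 9, 7, 8, 15, 14, 11, 5, 13, 0, 2, 1]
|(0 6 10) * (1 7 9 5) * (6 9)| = 7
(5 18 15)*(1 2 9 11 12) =(1 2 9 11 12)(5 18 15) =[0, 2, 9, 3, 4, 18, 6, 7, 8, 11, 10, 12, 1, 13, 14, 5, 16, 17, 15]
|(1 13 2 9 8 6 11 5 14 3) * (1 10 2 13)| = 9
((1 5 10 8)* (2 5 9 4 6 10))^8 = (1 4 10)(6 8 9) = [0, 4, 2, 3, 10, 5, 8, 7, 9, 6, 1]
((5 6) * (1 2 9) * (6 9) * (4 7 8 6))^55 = (1 9 5 6 8 7 4 2) = [0, 9, 1, 3, 2, 6, 8, 4, 7, 5]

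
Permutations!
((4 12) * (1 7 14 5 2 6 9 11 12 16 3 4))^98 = (1 12 11 9 6 2 5 14 7)(3 16 4) = [0, 12, 5, 16, 3, 14, 2, 1, 8, 6, 10, 9, 11, 13, 7, 15, 4]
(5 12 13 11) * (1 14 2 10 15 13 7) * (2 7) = [0, 14, 10, 3, 4, 12, 6, 1, 8, 9, 15, 5, 2, 11, 7, 13] = (1 14 7)(2 10 15 13 11 5 12)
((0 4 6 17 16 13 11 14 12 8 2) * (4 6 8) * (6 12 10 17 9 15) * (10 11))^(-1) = (0 2 8 4 12)(6 15 9)(10 13 16 17)(11 14) = [2, 1, 8, 3, 12, 5, 15, 7, 4, 6, 13, 14, 0, 16, 11, 9, 17, 10]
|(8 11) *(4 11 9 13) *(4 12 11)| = 5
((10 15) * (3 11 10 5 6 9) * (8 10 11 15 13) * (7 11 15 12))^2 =(3 7 15 6)(5 9 12 11)(8 13 10) =[0, 1, 2, 7, 4, 9, 3, 15, 13, 12, 8, 5, 11, 10, 14, 6]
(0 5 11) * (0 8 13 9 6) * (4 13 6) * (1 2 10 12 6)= (0 5 11 8 1 2 10 12 6)(4 13 9)= [5, 2, 10, 3, 13, 11, 0, 7, 1, 4, 12, 8, 6, 9]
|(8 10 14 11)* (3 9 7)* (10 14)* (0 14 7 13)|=|(0 14 11 8 7 3 9 13)|=8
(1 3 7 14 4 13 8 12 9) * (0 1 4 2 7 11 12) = [1, 3, 7, 11, 13, 5, 6, 14, 0, 4, 10, 12, 9, 8, 2] = (0 1 3 11 12 9 4 13 8)(2 7 14)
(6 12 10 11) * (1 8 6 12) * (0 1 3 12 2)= [1, 8, 0, 12, 4, 5, 3, 7, 6, 9, 11, 2, 10]= (0 1 8 6 3 12 10 11 2)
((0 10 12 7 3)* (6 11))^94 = (0 3 7 12 10) = [3, 1, 2, 7, 4, 5, 6, 12, 8, 9, 0, 11, 10]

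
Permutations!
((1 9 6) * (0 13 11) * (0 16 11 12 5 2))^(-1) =[2, 6, 5, 3, 4, 12, 9, 7, 8, 1, 10, 16, 13, 0, 14, 15, 11] =(0 2 5 12 13)(1 6 9)(11 16)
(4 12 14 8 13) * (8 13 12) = (4 8 12 14 13) = [0, 1, 2, 3, 8, 5, 6, 7, 12, 9, 10, 11, 14, 4, 13]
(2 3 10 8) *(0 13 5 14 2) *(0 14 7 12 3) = (0 13 5 7 12 3 10 8 14 2) = [13, 1, 0, 10, 4, 7, 6, 12, 14, 9, 8, 11, 3, 5, 2]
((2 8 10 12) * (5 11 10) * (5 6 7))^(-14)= (2 6 5 10)(7 11 12 8)= [0, 1, 6, 3, 4, 10, 5, 11, 7, 9, 2, 12, 8]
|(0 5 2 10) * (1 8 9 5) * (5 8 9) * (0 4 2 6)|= 6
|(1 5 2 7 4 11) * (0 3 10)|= |(0 3 10)(1 5 2 7 4 11)|= 6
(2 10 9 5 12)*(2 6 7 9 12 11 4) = (2 10 12 6 7 9 5 11 4) = [0, 1, 10, 3, 2, 11, 7, 9, 8, 5, 12, 4, 6]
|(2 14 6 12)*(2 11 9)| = |(2 14 6 12 11 9)| = 6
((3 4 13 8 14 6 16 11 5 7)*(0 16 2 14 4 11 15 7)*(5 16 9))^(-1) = (0 5 9)(2 6 14)(3 7 15 16 11)(4 8 13) = [5, 1, 6, 7, 8, 9, 14, 15, 13, 0, 10, 3, 12, 4, 2, 16, 11]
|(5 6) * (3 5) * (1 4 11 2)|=12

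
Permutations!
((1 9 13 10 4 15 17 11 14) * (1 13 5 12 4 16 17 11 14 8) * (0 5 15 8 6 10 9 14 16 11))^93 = (0 4 14 15 12 1 9 5 8 13)(16 17) = [4, 9, 2, 3, 14, 8, 6, 7, 13, 5, 10, 11, 1, 0, 15, 12, 17, 16]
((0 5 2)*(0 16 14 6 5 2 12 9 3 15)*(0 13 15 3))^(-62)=(0 16 6 12)(2 14 5 9)=[16, 1, 14, 3, 4, 9, 12, 7, 8, 2, 10, 11, 0, 13, 5, 15, 6]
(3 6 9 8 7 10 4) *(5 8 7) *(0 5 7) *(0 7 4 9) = (0 5 8 4 3 6)(7 10 9) = [5, 1, 2, 6, 3, 8, 0, 10, 4, 7, 9]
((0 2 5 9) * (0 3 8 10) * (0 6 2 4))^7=(10)(0 4)=[4, 1, 2, 3, 0, 5, 6, 7, 8, 9, 10]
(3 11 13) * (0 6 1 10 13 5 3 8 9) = (0 6 1 10 13 8 9)(3 11 5) = [6, 10, 2, 11, 4, 3, 1, 7, 9, 0, 13, 5, 12, 8]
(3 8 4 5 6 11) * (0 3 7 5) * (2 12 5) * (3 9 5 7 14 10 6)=[9, 1, 12, 8, 0, 3, 11, 2, 4, 5, 6, 14, 7, 13, 10]=(0 9 5 3 8 4)(2 12 7)(6 11 14 10)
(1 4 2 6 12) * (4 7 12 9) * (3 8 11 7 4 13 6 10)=[0, 4, 10, 8, 2, 5, 9, 12, 11, 13, 3, 7, 1, 6]=(1 4 2 10 3 8 11 7 12)(6 9 13)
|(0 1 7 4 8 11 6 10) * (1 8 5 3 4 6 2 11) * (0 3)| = 18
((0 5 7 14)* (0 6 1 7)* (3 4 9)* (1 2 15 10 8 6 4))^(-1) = (0 5)(1 3 9 4 14 7)(2 6 8 10 15) = [5, 3, 6, 9, 14, 0, 8, 1, 10, 4, 15, 11, 12, 13, 7, 2]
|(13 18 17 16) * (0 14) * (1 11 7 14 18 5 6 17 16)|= |(0 18 16 13 5 6 17 1 11 7 14)|= 11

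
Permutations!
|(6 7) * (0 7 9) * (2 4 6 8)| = |(0 7 8 2 4 6 9)| = 7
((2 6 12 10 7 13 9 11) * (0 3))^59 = (0 3)(2 10 9 6 7 11 12 13) = [3, 1, 10, 0, 4, 5, 7, 11, 8, 6, 9, 12, 13, 2]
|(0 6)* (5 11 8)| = 6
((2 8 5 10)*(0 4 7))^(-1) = (0 7 4)(2 10 5 8) = [7, 1, 10, 3, 0, 8, 6, 4, 2, 9, 5]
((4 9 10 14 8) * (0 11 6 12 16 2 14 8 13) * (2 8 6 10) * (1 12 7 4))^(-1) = (0 13 14 2 9 4 7 6 10 11)(1 8 16 12) = [13, 8, 9, 3, 7, 5, 10, 6, 16, 4, 11, 0, 1, 14, 2, 15, 12]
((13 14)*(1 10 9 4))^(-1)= (1 4 9 10)(13 14)= [0, 4, 2, 3, 9, 5, 6, 7, 8, 10, 1, 11, 12, 14, 13]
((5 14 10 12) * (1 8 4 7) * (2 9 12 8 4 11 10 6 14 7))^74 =(14)(1 12 4 5 2 7 9)(8 10 11) =[0, 12, 7, 3, 5, 2, 6, 9, 10, 1, 11, 8, 4, 13, 14]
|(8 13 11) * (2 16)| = 6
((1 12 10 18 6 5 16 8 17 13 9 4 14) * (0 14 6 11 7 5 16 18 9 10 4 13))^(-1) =(0 17 8 16 6 4 12 1 14)(5 7 11 18)(9 10 13) =[17, 14, 2, 3, 12, 7, 4, 11, 16, 10, 13, 18, 1, 9, 0, 15, 6, 8, 5]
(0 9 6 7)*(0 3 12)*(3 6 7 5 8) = (0 9 7 6 5 8 3 12) = [9, 1, 2, 12, 4, 8, 5, 6, 3, 7, 10, 11, 0]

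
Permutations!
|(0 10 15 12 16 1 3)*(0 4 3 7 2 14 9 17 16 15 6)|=42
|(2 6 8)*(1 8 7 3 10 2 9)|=15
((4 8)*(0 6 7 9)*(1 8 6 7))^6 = [0, 4, 2, 3, 1, 5, 8, 7, 6, 9] = (9)(1 4)(6 8)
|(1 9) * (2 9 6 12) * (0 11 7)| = |(0 11 7)(1 6 12 2 9)| = 15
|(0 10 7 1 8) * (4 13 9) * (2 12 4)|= |(0 10 7 1 8)(2 12 4 13 9)|= 5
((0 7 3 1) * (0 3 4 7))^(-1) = (1 3)(4 7) = [0, 3, 2, 1, 7, 5, 6, 4]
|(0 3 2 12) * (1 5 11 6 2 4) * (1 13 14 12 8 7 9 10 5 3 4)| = |(0 4 13 14 12)(1 3)(2 8 7 9 10 5 11 6)| = 40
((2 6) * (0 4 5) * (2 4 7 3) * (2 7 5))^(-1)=(0 5)(2 4 6)(3 7)=[5, 1, 4, 7, 6, 0, 2, 3]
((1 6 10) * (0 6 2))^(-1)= (0 2 1 10 6)= [2, 10, 1, 3, 4, 5, 0, 7, 8, 9, 6]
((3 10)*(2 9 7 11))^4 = (11) = [0, 1, 2, 3, 4, 5, 6, 7, 8, 9, 10, 11]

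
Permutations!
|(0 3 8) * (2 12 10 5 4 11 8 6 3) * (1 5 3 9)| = 12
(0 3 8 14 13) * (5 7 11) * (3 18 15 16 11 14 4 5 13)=[18, 1, 2, 8, 5, 7, 6, 14, 4, 9, 10, 13, 12, 0, 3, 16, 11, 17, 15]=(0 18 15 16 11 13)(3 8 4 5 7 14)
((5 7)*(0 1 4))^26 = (7)(0 4 1) = [4, 0, 2, 3, 1, 5, 6, 7]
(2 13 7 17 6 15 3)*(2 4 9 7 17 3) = [0, 1, 13, 4, 9, 5, 15, 3, 8, 7, 10, 11, 12, 17, 14, 2, 16, 6] = (2 13 17 6 15)(3 4 9 7)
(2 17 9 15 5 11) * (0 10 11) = [10, 1, 17, 3, 4, 0, 6, 7, 8, 15, 11, 2, 12, 13, 14, 5, 16, 9] = (0 10 11 2 17 9 15 5)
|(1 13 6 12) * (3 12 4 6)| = |(1 13 3 12)(4 6)| = 4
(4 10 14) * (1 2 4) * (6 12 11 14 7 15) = (1 2 4 10 7 15 6 12 11 14) = [0, 2, 4, 3, 10, 5, 12, 15, 8, 9, 7, 14, 11, 13, 1, 6]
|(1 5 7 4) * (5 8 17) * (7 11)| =7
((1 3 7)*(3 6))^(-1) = (1 7 3 6) = [0, 7, 2, 6, 4, 5, 1, 3]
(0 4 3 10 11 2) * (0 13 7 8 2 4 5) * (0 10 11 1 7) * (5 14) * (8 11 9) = [14, 7, 13, 9, 3, 10, 6, 11, 2, 8, 1, 4, 12, 0, 5] = (0 14 5 10 1 7 11 4 3 9 8 2 13)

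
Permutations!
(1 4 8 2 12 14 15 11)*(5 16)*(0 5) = (0 5 16)(1 4 8 2 12 14 15 11) = [5, 4, 12, 3, 8, 16, 6, 7, 2, 9, 10, 1, 14, 13, 15, 11, 0]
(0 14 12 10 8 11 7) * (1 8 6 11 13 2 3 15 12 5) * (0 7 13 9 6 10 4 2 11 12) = (0 14 5 1 8 9 6 12 4 2 3 15)(11 13) = [14, 8, 3, 15, 2, 1, 12, 7, 9, 6, 10, 13, 4, 11, 5, 0]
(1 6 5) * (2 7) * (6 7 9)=(1 7 2 9 6 5)=[0, 7, 9, 3, 4, 1, 5, 2, 8, 6]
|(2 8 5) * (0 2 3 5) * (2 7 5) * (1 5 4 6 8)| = |(0 7 4 6 8)(1 5 3 2)| = 20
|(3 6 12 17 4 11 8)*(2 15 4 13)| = 10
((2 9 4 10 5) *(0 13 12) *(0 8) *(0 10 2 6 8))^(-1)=(0 12 13)(2 4 9)(5 10 8 6)=[12, 1, 4, 3, 9, 10, 5, 7, 6, 2, 8, 11, 13, 0]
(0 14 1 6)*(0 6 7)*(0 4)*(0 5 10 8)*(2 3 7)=[14, 2, 3, 7, 5, 10, 6, 4, 0, 9, 8, 11, 12, 13, 1]=(0 14 1 2 3 7 4 5 10 8)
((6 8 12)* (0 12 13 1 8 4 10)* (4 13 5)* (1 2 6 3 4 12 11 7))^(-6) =(13)(0 8 4 7 12)(1 3 11 5 10) =[8, 3, 2, 11, 7, 10, 6, 12, 4, 9, 1, 5, 0, 13]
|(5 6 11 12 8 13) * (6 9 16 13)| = 4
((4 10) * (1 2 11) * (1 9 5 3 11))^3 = (1 2)(3 5 9 11)(4 10) = [0, 2, 1, 5, 10, 9, 6, 7, 8, 11, 4, 3]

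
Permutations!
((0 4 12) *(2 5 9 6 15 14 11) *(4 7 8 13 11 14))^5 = [2, 1, 4, 3, 13, 12, 7, 5, 9, 0, 10, 15, 11, 6, 14, 8] = (0 2 4 13 6 7 5 12 11 15 8 9)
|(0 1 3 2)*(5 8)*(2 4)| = 10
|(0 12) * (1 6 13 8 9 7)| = |(0 12)(1 6 13 8 9 7)| = 6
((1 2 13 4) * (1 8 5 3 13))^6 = (3 13 4 8 5) = [0, 1, 2, 13, 8, 3, 6, 7, 5, 9, 10, 11, 12, 4]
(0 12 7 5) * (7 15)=(0 12 15 7 5)=[12, 1, 2, 3, 4, 0, 6, 5, 8, 9, 10, 11, 15, 13, 14, 7]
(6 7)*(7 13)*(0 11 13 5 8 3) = [11, 1, 2, 0, 4, 8, 5, 6, 3, 9, 10, 13, 12, 7] = (0 11 13 7 6 5 8 3)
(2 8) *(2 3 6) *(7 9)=[0, 1, 8, 6, 4, 5, 2, 9, 3, 7]=(2 8 3 6)(7 9)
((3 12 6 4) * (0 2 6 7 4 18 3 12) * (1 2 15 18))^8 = [0, 6, 1, 3, 7, 5, 2, 12, 8, 9, 10, 11, 4, 13, 14, 15, 16, 17, 18] = (18)(1 6 2)(4 7 12)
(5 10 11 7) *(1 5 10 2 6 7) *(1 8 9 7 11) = [0, 5, 6, 3, 4, 2, 11, 10, 9, 7, 1, 8] = (1 5 2 6 11 8 9 7 10)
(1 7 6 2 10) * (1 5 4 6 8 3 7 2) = [0, 2, 10, 7, 6, 4, 1, 8, 3, 9, 5] = (1 2 10 5 4 6)(3 7 8)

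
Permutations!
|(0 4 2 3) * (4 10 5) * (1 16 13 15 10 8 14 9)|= 13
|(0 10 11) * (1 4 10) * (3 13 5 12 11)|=|(0 1 4 10 3 13 5 12 11)|=9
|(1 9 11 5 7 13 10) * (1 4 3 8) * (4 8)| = 8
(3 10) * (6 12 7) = [0, 1, 2, 10, 4, 5, 12, 6, 8, 9, 3, 11, 7] = (3 10)(6 12 7)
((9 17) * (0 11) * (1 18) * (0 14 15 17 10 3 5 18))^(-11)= (18)= [0, 1, 2, 3, 4, 5, 6, 7, 8, 9, 10, 11, 12, 13, 14, 15, 16, 17, 18]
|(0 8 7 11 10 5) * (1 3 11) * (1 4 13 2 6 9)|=13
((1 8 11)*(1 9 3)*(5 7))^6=[0, 8, 2, 1, 4, 5, 6, 7, 11, 3, 10, 9]=(1 8 11 9 3)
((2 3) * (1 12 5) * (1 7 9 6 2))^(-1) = (1 3 2 6 9 7 5 12) = [0, 3, 6, 2, 4, 12, 9, 5, 8, 7, 10, 11, 1]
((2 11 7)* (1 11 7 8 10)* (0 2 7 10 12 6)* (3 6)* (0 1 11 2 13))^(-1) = (0 13)(1 6 3 12 8 11 10 2) = [13, 6, 1, 12, 4, 5, 3, 7, 11, 9, 2, 10, 8, 0]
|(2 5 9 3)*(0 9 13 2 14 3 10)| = |(0 9 10)(2 5 13)(3 14)| = 6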